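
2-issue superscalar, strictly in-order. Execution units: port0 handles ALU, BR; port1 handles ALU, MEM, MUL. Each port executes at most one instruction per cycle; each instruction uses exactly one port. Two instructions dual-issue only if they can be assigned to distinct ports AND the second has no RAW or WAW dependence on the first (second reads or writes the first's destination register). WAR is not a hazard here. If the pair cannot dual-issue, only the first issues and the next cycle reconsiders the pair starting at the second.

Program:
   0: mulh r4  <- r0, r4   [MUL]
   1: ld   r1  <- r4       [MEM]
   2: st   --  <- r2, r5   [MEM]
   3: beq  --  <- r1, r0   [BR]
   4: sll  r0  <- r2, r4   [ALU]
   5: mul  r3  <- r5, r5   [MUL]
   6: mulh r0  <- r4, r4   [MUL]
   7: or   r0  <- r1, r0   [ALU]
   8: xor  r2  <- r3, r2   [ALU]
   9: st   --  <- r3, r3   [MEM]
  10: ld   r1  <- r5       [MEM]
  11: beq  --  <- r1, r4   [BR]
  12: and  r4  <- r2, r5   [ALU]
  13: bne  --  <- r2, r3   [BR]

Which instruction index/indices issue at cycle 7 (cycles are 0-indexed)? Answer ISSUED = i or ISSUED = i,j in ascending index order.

ISSUED = 10

c0: i0 mulh.MUL  no-port MUL/MEM
c1: i1 ld.MEM  no-port MEM/MEM
c2: i2,i3 st.MEM/beq.BR  dual
c3: i4,i5 sll.ALU/mul.MUL  dual
c4: i6 mulh.MUL  RAW+WAW r0
c5: i7,i8 or.ALU/xor.ALU  dual
c6: i9 st.MEM  no-port MEM/MEM
c7: i10 ld.MEM  RAW r1
c8: i11,i12 beq.BR/and.ALU  dual
c9: i13 bne.BR  tail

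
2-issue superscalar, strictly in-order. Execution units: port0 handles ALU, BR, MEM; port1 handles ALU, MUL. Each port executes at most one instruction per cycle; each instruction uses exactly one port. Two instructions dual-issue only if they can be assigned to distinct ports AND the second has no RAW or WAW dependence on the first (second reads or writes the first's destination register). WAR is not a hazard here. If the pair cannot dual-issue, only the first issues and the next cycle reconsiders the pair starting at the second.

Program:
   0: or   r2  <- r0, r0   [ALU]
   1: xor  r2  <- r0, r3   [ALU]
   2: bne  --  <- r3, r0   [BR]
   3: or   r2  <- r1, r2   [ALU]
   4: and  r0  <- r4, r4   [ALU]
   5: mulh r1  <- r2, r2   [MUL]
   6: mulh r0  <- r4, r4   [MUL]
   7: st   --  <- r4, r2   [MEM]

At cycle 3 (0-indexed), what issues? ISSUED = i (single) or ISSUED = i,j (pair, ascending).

#0 head=0: or i0 WAW r2
#1 head=1: xor/bne i1/i2 dual
#2 head=3: or/and i3/i4 dual
#3 head=5: mulh i5 no-port MUL/MUL
#4 head=6: mulh/st i6/i7 dual

ISSUED = 5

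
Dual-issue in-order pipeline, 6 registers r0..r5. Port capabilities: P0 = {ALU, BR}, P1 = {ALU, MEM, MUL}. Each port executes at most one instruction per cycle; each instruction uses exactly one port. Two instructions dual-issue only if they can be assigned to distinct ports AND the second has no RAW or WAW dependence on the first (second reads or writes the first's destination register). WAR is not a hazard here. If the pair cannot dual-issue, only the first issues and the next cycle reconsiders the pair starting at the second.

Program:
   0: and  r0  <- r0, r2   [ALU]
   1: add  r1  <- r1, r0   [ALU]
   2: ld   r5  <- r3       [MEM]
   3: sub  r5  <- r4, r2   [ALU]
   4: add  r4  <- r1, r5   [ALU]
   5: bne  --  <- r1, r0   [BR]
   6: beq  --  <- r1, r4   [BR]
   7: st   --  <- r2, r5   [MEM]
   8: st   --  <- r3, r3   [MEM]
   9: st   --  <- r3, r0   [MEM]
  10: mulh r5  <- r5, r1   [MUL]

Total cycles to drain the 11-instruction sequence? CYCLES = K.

#0 head=0: and.ALU i0 RAW r0
#1 head=1: add.ALU ld.MEM i1&i2 2-wide
#2 head=3: sub.ALU i3 RAW r5
#3 head=4: add.ALU bne.BR i4&i5 2-wide
#4 head=6: beq.BR st.MEM i6&i7 2-wide
#5 head=8: st.MEM i8 no-port MEM/MEM
#6 head=9: st.MEM i9 no-port MEM/MUL
#7 head=10: mulh.MUL i10 tail

CYCLES = 8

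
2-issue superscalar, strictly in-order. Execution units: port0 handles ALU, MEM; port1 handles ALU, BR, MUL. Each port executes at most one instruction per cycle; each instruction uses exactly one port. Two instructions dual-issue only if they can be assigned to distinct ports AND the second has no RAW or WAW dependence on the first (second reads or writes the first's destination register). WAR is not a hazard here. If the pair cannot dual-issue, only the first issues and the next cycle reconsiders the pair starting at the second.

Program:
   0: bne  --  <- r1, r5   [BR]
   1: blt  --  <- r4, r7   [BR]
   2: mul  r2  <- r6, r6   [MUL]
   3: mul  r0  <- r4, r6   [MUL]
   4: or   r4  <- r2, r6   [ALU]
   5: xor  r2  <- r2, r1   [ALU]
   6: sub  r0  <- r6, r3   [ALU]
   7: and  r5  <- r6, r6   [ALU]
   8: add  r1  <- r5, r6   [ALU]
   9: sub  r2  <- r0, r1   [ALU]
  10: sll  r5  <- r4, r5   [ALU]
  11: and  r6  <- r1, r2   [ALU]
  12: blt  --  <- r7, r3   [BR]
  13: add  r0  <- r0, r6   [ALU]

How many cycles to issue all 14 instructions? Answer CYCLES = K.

t=0 i0:bne ; no-port BR/BR
t=1 i1:blt ; no-port BR/MUL
t=2 i2:mul ; no-port MUL/MUL
t=3 i3/i4:mul/or ; dual
t=4 i5/i6:xor/sub ; dual
t=5 i7:and ; RAW r5
t=6 i8:add ; RAW r1
t=7 i9/i10:sub/sll ; dual
t=8 i11/i12:and/blt ; dual
t=9 i13:add ; tail

CYCLES = 10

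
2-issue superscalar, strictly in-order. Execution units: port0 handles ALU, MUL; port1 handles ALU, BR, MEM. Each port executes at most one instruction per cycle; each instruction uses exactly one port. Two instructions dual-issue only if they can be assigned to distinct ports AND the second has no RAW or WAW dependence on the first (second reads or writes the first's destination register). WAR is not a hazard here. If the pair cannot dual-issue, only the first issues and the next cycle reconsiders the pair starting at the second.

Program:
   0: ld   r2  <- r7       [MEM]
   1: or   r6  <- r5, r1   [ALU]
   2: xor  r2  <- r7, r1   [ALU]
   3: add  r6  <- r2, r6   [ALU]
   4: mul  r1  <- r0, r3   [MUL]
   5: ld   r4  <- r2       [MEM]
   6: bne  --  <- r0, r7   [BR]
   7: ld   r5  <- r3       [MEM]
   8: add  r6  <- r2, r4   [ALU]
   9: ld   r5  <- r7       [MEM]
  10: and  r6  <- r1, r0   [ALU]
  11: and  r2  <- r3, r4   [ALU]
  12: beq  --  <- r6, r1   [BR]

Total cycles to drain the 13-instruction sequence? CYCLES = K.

CYCLES = 8

0. ld.MEM;or.ALU @i0+i1  | dual
1. xor.ALU @i2  | RAW r2
2. add.ALU;mul.MUL @i3+i4  | dual
3. ld.MEM @i5  | no-port MEM/BR
4. bne.BR @i6  | no-port BR/MEM
5. ld.MEM;add.ALU @i7+i8  | dual
6. ld.MEM;and.ALU @i9+i10  | dual
7. and.ALU;beq.BR @i11+i12  | dual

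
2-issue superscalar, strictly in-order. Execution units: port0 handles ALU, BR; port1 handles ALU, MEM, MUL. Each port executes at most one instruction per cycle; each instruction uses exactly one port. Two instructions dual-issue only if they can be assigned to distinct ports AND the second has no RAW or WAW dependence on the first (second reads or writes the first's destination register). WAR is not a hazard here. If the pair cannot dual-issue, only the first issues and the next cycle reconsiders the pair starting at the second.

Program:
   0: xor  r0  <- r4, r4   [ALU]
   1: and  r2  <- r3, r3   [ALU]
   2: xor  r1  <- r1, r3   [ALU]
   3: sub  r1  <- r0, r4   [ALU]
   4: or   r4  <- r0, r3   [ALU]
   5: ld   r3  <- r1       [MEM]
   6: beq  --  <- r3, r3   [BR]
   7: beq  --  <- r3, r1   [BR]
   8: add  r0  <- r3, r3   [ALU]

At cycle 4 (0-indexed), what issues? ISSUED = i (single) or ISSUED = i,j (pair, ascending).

c0: i0/i1 xor.ALU+and.ALU  pair
c1: i2 xor.ALU  WAW r1
c2: i3/i4 sub.ALU+or.ALU  pair
c3: i5 ld.MEM  RAW r3
c4: i6 beq.BR  no-port BR/BR
c5: i7/i8 beq.BR+add.ALU  pair

ISSUED = 6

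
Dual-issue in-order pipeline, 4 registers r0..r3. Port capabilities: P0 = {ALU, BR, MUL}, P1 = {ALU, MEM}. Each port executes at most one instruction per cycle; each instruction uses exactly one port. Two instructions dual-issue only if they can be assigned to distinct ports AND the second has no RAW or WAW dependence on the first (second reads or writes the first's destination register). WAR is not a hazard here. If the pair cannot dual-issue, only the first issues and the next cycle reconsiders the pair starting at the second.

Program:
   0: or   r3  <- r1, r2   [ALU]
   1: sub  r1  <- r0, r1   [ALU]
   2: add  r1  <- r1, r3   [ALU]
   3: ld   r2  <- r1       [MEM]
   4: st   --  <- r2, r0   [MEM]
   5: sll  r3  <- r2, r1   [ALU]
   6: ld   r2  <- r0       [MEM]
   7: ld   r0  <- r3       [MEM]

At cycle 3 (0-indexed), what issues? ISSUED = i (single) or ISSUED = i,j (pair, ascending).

ISSUED = 4,5

[0] i0&i1  or+sub  -- pair
[1] i2  add  -- RAW r1
[2] i3  ld  -- no-port MEM/MEM
[3] i4&i5  st+sll  -- pair
[4] i6  ld  -- no-port MEM/MEM
[5] i7  ld  -- tail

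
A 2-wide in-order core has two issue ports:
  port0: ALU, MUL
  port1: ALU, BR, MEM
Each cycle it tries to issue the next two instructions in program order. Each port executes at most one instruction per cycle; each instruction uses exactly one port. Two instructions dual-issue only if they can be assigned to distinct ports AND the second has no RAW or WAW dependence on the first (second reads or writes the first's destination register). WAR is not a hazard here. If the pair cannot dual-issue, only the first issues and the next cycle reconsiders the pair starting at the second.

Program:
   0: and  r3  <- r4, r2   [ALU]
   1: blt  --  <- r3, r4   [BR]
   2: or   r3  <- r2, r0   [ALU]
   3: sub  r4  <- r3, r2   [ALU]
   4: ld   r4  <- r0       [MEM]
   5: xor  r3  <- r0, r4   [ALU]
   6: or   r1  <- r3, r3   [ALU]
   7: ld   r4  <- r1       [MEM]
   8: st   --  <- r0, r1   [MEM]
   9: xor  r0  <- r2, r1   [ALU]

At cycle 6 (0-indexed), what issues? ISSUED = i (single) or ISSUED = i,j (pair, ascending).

ISSUED = 7

c0: i0 and  RAW r3
c1: i1,i2 blt/or  2-wide
c2: i3 sub  WAW r4
c3: i4 ld  RAW r4
c4: i5 xor  RAW r3
c5: i6 or  RAW r1
c6: i7 ld  no-port MEM/MEM
c7: i8,i9 st/xor  2-wide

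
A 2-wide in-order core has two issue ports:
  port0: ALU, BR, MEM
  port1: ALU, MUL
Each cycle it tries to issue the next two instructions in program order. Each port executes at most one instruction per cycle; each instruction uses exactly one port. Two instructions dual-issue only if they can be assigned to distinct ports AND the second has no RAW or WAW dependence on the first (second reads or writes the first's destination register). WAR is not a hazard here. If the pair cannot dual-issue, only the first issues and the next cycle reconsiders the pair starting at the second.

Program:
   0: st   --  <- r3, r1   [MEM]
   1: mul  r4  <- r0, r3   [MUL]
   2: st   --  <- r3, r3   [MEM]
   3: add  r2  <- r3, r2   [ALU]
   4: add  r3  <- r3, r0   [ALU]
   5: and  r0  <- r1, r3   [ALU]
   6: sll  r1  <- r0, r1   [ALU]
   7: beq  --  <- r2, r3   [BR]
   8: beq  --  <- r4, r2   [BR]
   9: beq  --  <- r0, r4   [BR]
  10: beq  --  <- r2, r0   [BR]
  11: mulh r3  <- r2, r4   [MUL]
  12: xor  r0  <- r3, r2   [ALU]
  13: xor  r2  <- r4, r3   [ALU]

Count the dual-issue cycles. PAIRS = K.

PAIRS = 5

[0] i0&i1  st+mul  -- 2-wide
[1] i2&i3  st+add  -- 2-wide
[2] i4  add  -- RAW r3
[3] i5  and  -- RAW r0
[4] i6&i7  sll+beq  -- 2-wide
[5] i8  beq  -- no-port BR/BR
[6] i9  beq  -- no-port BR/BR
[7] i10&i11  beq+mulh  -- 2-wide
[8] i12&i13  xor+xor  -- 2-wide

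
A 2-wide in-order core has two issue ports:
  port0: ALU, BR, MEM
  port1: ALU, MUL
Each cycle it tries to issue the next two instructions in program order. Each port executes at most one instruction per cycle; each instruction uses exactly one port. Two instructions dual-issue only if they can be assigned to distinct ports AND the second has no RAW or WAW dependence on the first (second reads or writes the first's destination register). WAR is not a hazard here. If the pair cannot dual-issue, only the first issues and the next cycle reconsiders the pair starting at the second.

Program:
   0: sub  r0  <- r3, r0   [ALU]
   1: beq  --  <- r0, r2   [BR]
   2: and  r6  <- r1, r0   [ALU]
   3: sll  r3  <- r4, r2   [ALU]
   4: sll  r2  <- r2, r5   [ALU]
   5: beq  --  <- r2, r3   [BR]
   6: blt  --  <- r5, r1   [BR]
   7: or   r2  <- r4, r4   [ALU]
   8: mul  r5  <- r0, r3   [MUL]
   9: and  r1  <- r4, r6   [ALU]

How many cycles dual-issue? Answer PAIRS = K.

PAIRS = 4

[0] i0  sub  -- RAW r0
[1] i1,i2  beq;and  -- 2-wide
[2] i3,i4  sll;sll  -- 2-wide
[3] i5  beq  -- no-port BR/BR
[4] i6,i7  blt;or  -- 2-wide
[5] i8,i9  mul;and  -- 2-wide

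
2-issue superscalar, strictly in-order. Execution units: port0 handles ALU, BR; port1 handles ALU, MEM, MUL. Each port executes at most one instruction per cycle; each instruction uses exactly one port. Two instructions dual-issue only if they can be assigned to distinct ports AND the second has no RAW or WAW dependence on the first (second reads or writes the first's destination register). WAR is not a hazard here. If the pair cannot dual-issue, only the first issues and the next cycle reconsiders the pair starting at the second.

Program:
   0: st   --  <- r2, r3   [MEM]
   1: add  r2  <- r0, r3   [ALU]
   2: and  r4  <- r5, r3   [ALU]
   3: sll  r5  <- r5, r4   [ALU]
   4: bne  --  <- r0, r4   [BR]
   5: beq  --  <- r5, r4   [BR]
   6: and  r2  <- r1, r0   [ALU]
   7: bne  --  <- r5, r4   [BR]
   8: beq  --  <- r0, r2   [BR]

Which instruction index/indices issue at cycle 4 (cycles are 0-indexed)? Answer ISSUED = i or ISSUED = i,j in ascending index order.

ISSUED = 7

c0: i0&i1 st;add  pair
c1: i2 and  RAW r4
c2: i3&i4 sll;bne  pair
c3: i5&i6 beq;and  pair
c4: i7 bne  no-port BR/BR
c5: i8 beq  tail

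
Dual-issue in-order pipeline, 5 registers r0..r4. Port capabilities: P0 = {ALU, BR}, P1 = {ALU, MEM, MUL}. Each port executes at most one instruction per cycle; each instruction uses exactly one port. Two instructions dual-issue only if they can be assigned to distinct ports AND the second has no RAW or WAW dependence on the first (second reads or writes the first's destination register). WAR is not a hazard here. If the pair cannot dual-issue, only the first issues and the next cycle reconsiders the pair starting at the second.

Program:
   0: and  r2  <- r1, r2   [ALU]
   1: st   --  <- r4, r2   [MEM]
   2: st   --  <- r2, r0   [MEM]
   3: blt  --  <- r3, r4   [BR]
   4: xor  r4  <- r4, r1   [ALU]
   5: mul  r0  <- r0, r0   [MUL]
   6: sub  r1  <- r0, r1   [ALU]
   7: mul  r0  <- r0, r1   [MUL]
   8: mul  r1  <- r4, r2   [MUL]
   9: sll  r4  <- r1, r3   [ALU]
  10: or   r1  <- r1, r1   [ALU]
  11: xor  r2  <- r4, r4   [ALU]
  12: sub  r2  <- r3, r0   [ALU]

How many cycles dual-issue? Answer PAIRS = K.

PAIRS = 3

t=0 i0:and.ALU ; RAW r2
t=1 i1:st.MEM ; no-port MEM/MEM
t=2 i2+i3:st.MEM blt.BR ; 2-wide
t=3 i4+i5:xor.ALU mul.MUL ; 2-wide
t=4 i6:sub.ALU ; RAW r1
t=5 i7:mul.MUL ; no-port MUL/MUL
t=6 i8:mul.MUL ; RAW r1
t=7 i9+i10:sll.ALU or.ALU ; 2-wide
t=8 i11:xor.ALU ; WAW r2
t=9 i12:sub.ALU ; tail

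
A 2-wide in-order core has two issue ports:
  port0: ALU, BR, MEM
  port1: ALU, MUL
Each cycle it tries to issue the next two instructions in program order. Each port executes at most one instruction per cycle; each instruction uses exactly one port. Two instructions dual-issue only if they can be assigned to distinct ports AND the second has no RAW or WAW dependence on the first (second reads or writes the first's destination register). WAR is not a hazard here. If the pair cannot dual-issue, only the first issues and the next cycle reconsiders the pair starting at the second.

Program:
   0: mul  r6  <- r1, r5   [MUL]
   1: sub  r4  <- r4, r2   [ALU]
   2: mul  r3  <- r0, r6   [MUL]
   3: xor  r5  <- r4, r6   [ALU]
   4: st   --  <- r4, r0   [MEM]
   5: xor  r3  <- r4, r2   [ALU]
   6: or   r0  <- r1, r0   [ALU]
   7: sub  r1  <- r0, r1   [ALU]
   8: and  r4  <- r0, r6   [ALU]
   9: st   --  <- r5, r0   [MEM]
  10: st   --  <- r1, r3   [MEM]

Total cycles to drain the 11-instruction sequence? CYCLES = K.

[0] i0/i1  mul.MUL+sub.ALU  -- dual
[1] i2/i3  mul.MUL+xor.ALU  -- dual
[2] i4/i5  st.MEM+xor.ALU  -- dual
[3] i6  or.ALU  -- RAW r0
[4] i7/i8  sub.ALU+and.ALU  -- dual
[5] i9  st.MEM  -- no-port MEM/MEM
[6] i10  st.MEM  -- tail

CYCLES = 7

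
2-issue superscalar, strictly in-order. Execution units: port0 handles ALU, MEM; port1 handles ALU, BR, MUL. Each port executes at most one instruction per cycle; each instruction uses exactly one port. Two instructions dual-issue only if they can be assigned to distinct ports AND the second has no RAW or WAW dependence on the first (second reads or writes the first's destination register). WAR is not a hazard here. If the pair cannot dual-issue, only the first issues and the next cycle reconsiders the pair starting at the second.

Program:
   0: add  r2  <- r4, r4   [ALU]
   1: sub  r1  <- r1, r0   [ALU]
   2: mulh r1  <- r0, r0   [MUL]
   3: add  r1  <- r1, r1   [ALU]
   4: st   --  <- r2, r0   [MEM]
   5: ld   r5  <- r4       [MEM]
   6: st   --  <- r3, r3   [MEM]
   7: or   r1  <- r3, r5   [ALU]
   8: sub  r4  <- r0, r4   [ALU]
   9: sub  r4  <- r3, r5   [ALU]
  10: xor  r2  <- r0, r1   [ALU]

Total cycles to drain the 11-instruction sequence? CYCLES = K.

#0 head=0: add+sub i0/i1 dual
#1 head=2: mulh i2 RAW+WAW r1
#2 head=3: add+st i3/i4 dual
#3 head=5: ld i5 no-port MEM/MEM
#4 head=6: st+or i6/i7 dual
#5 head=8: sub i8 WAW r4
#6 head=9: sub+xor i9/i10 dual

CYCLES = 7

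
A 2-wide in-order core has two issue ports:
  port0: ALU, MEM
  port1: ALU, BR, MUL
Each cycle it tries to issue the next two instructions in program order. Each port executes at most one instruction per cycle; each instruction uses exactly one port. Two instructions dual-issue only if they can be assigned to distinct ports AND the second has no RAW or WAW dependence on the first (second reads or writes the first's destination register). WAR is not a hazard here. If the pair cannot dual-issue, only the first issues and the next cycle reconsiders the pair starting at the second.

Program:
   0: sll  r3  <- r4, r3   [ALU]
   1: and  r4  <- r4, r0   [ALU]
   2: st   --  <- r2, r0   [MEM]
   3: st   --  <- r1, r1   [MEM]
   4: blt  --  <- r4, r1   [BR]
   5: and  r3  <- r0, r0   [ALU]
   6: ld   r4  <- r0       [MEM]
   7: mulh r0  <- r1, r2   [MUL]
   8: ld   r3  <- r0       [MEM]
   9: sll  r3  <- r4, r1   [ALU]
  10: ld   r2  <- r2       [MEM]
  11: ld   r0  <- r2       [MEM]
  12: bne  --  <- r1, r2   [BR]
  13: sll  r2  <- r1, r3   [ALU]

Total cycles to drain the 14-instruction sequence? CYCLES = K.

CYCLES = 9

t=0 i0&i1:sll;and ; pair
t=1 i2:st ; no-port MEM/MEM
t=2 i3&i4:st;blt ; pair
t=3 i5&i6:and;ld ; pair
t=4 i7:mulh ; RAW r0
t=5 i8:ld ; WAW r3
t=6 i9&i10:sll;ld ; pair
t=7 i11&i12:ld;bne ; pair
t=8 i13:sll ; tail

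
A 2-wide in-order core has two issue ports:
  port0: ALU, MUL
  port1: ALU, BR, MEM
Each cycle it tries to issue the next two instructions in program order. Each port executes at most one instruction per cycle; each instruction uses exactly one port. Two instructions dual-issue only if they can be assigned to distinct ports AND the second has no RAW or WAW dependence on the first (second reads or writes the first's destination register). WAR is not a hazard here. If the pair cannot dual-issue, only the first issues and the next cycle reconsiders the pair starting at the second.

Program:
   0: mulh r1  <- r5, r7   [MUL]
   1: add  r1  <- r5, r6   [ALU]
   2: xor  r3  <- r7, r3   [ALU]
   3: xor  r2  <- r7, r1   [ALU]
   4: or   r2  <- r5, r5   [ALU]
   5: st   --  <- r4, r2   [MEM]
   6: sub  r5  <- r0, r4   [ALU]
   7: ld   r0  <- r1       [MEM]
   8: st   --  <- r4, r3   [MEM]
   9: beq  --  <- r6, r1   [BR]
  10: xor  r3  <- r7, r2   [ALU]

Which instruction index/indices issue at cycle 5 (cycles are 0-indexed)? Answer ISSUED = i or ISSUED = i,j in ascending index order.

#0 head=0: mulh i0 WAW r1
#1 head=1: add xor i1&i2 dual
#2 head=3: xor i3 WAW r2
#3 head=4: or i4 RAW r2
#4 head=5: st sub i5&i6 dual
#5 head=7: ld i7 no-port MEM/MEM
#6 head=8: st i8 no-port MEM/BR
#7 head=9: beq xor i9&i10 dual

ISSUED = 7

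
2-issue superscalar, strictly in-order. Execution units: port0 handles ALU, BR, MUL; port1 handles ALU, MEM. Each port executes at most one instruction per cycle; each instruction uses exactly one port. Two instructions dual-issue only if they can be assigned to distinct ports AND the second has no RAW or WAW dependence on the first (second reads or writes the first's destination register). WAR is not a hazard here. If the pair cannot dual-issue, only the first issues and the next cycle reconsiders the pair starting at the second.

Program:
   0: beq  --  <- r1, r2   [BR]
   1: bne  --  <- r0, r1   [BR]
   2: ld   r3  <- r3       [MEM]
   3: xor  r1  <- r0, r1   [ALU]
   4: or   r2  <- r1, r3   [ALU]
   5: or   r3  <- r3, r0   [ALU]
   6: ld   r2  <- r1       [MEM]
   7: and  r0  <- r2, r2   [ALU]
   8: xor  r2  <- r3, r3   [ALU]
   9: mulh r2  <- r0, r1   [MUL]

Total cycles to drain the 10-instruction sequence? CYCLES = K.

0. beq.BR @i0  | no-port BR/BR
1. bne.BR ld.MEM @i1/i2  | pair
2. xor.ALU @i3  | RAW r1
3. or.ALU or.ALU @i4/i5  | pair
4. ld.MEM @i6  | RAW r2
5. and.ALU xor.ALU @i7/i8  | pair
6. mulh.MUL @i9  | tail

CYCLES = 7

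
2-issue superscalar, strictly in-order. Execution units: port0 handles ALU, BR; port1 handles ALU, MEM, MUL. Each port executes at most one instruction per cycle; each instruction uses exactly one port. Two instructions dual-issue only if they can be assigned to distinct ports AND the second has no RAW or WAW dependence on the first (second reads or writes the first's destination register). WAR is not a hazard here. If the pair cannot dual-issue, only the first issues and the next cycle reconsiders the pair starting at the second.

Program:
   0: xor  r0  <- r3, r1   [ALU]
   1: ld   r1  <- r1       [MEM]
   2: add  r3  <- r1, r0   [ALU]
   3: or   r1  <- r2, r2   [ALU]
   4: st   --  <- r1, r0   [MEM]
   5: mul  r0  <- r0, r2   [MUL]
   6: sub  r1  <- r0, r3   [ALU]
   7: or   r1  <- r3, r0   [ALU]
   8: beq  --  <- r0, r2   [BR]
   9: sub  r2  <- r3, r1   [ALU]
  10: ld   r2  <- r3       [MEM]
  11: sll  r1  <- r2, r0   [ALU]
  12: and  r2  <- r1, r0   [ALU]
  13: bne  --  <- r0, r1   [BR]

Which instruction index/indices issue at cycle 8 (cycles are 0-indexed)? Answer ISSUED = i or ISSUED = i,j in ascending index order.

0. xor.ALU;ld.MEM @i0&i1  | pair
1. add.ALU;or.ALU @i2&i3  | pair
2. st.MEM @i4  | no-port MEM/MUL
3. mul.MUL @i5  | RAW r0
4. sub.ALU @i6  | WAW r1
5. or.ALU;beq.BR @i7&i8  | pair
6. sub.ALU @i9  | WAW r2
7. ld.MEM @i10  | RAW r2
8. sll.ALU @i11  | RAW r1
9. and.ALU;bne.BR @i12&i13  | pair

ISSUED = 11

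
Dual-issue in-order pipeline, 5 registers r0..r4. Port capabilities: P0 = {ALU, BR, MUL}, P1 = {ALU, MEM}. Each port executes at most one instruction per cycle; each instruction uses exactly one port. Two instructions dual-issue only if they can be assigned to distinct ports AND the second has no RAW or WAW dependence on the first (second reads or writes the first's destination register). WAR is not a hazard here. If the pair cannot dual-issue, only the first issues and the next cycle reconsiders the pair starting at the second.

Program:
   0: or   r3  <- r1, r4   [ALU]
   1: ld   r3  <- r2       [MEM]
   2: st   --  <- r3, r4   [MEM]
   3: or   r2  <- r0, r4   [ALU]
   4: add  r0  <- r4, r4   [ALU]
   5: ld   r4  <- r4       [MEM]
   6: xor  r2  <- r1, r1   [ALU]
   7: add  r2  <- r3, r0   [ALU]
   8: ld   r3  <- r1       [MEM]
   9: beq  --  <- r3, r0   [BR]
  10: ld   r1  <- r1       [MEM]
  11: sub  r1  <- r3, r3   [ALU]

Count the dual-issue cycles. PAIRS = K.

PAIRS = 4

c0: i0 or.ALU  WAW r3
c1: i1 ld.MEM  no-port MEM/MEM
c2: i2,i3 st.MEM;or.ALU  pair
c3: i4,i5 add.ALU;ld.MEM  pair
c4: i6 xor.ALU  WAW r2
c5: i7,i8 add.ALU;ld.MEM  pair
c6: i9,i10 beq.BR;ld.MEM  pair
c7: i11 sub.ALU  tail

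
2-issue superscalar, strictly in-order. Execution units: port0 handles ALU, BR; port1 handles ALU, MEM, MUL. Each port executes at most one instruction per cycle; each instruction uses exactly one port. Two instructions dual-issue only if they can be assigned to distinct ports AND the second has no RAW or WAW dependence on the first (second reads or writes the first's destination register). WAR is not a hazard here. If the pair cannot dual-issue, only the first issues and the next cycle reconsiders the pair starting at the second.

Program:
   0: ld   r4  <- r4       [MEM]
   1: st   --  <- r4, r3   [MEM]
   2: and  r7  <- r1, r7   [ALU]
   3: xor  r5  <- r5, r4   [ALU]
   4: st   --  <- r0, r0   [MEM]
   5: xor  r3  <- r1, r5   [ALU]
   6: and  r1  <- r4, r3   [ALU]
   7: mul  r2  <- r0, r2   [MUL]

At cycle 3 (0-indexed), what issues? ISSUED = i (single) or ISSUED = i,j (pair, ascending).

t=0 i0:ld.MEM ; no-port MEM/MEM
t=1 i1,i2:st.MEM/and.ALU ; pair
t=2 i3,i4:xor.ALU/st.MEM ; pair
t=3 i5:xor.ALU ; RAW r3
t=4 i6,i7:and.ALU/mul.MUL ; pair

ISSUED = 5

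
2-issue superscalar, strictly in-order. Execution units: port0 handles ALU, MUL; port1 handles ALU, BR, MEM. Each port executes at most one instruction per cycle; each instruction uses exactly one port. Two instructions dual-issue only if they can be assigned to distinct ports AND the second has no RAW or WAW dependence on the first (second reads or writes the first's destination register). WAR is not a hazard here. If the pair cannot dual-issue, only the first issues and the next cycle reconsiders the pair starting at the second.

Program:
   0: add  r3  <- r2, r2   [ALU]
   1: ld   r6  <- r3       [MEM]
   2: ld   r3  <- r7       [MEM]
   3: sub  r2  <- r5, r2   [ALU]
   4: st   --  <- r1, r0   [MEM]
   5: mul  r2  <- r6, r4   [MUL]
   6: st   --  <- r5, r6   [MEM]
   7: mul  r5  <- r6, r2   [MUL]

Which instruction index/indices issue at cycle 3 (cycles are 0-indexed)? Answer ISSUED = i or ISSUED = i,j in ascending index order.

ISSUED = 4,5

t=0 i0:add ; RAW r3
t=1 i1:ld ; no-port MEM/MEM
t=2 i2,i3:ld/sub ; 2-wide
t=3 i4,i5:st/mul ; 2-wide
t=4 i6,i7:st/mul ; 2-wide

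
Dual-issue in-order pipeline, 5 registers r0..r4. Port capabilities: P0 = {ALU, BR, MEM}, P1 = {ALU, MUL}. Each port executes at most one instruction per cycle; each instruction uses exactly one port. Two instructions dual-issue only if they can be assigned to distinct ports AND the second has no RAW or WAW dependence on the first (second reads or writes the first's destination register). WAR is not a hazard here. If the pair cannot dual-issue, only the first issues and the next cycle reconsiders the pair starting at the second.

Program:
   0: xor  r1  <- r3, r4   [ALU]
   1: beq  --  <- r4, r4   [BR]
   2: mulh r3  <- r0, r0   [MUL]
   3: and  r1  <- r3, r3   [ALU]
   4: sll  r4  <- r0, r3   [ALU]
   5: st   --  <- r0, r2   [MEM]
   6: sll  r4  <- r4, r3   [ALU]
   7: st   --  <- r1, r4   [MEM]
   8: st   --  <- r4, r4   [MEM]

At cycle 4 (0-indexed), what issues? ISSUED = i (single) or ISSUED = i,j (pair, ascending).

t=0 i0&i1:xor;beq ; dual
t=1 i2:mulh ; RAW r3
t=2 i3&i4:and;sll ; dual
t=3 i5&i6:st;sll ; dual
t=4 i7:st ; no-port MEM/MEM
t=5 i8:st ; tail

ISSUED = 7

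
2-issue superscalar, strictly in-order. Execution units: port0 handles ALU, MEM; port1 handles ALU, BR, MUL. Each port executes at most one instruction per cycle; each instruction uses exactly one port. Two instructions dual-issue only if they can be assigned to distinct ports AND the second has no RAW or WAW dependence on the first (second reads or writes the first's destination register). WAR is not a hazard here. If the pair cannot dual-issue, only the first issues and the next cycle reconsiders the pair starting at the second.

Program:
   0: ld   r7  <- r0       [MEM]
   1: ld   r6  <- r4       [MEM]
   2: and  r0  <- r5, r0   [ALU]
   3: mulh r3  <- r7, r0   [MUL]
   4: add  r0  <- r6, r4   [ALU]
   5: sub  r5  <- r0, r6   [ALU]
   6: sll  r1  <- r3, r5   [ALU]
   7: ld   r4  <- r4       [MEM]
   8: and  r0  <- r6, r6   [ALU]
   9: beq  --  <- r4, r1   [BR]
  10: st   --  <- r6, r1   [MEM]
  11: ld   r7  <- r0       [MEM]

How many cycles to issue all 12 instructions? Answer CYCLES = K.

  cy0 -> i0 (ld.MEM) no-port MEM/MEM
  cy1 -> i1&i2 (ld.MEM;and.ALU) 2-wide
  cy2 -> i3&i4 (mulh.MUL;add.ALU) 2-wide
  cy3 -> i5 (sub.ALU) RAW r5
  cy4 -> i6&i7 (sll.ALU;ld.MEM) 2-wide
  cy5 -> i8&i9 (and.ALU;beq.BR) 2-wide
  cy6 -> i10 (st.MEM) no-port MEM/MEM
  cy7 -> i11 (ld.MEM) tail

CYCLES = 8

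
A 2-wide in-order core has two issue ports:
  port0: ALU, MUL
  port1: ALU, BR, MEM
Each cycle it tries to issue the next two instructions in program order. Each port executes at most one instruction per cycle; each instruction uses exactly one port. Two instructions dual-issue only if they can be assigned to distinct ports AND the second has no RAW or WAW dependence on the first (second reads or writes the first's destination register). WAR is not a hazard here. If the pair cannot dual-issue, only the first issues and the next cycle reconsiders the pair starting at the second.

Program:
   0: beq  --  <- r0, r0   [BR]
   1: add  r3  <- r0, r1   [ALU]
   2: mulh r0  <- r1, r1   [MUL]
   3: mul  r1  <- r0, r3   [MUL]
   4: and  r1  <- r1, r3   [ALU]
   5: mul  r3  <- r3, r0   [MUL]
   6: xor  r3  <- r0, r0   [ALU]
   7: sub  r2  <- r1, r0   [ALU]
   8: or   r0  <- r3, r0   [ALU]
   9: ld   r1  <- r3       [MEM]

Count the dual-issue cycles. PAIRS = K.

PAIRS = 4

c0: i0/i1 beq;add  dual
c1: i2 mulh  no-port MUL/MUL
c2: i3 mul  RAW+WAW r1
c3: i4/i5 and;mul  dual
c4: i6/i7 xor;sub  dual
c5: i8/i9 or;ld  dual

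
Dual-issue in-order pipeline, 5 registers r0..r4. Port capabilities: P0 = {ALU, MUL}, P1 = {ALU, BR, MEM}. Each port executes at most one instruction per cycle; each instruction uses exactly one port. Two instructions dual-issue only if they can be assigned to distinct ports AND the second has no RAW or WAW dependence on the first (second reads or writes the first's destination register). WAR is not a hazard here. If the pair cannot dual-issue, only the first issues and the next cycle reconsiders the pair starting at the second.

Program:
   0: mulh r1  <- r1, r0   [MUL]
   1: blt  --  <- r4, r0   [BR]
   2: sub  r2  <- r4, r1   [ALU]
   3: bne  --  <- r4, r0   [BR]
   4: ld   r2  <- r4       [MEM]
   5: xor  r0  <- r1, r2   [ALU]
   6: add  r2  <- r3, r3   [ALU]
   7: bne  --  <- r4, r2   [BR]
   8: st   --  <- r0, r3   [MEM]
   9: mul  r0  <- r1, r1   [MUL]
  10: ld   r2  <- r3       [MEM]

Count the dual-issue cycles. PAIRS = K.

PAIRS = 4

#0 head=0: mulh;blt i0,i1 2-wide
#1 head=2: sub;bne i2,i3 2-wide
#2 head=4: ld i4 RAW r2
#3 head=5: xor;add i5,i6 2-wide
#4 head=7: bne i7 no-port BR/MEM
#5 head=8: st;mul i8,i9 2-wide
#6 head=10: ld i10 tail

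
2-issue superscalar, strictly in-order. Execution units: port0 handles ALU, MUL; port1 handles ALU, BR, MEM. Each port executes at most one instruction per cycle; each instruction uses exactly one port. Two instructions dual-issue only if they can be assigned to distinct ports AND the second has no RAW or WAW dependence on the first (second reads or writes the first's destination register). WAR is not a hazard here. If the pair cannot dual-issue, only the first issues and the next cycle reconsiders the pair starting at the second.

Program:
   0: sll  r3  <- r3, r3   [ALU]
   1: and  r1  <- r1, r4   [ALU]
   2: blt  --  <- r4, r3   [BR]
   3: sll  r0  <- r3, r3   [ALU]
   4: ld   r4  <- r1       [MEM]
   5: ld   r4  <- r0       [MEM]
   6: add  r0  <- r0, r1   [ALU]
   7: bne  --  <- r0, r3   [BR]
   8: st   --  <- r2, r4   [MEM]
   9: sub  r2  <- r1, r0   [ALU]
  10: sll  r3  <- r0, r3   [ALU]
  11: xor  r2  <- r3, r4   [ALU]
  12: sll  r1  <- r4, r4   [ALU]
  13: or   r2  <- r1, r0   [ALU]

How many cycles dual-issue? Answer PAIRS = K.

PAIRS = 5

c0: i0,i1 sll+and  dual
c1: i2,i3 blt+sll  dual
c2: i4 ld  no-port MEM/MEM
c3: i5,i6 ld+add  dual
c4: i7 bne  no-port BR/MEM
c5: i8,i9 st+sub  dual
c6: i10 sll  RAW r3
c7: i11,i12 xor+sll  dual
c8: i13 or  tail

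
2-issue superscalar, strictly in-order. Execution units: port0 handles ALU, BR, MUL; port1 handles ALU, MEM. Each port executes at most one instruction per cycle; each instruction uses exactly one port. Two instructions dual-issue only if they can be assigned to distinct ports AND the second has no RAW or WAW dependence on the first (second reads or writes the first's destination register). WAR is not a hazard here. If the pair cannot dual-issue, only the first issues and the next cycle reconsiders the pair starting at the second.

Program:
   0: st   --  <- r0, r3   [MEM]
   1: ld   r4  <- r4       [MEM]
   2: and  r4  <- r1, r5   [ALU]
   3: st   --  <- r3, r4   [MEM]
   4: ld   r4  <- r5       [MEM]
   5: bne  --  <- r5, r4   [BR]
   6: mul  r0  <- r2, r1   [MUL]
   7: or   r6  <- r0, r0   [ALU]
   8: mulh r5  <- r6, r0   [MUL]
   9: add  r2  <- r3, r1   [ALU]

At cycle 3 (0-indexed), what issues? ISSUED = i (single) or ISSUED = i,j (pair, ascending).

ISSUED = 3

c0: i0 st.MEM  no-port MEM/MEM
c1: i1 ld.MEM  WAW r4
c2: i2 and.ALU  RAW r4
c3: i3 st.MEM  no-port MEM/MEM
c4: i4 ld.MEM  RAW r4
c5: i5 bne.BR  no-port BR/MUL
c6: i6 mul.MUL  RAW r0
c7: i7 or.ALU  RAW r6
c8: i8&i9 mulh.MUL;add.ALU  dual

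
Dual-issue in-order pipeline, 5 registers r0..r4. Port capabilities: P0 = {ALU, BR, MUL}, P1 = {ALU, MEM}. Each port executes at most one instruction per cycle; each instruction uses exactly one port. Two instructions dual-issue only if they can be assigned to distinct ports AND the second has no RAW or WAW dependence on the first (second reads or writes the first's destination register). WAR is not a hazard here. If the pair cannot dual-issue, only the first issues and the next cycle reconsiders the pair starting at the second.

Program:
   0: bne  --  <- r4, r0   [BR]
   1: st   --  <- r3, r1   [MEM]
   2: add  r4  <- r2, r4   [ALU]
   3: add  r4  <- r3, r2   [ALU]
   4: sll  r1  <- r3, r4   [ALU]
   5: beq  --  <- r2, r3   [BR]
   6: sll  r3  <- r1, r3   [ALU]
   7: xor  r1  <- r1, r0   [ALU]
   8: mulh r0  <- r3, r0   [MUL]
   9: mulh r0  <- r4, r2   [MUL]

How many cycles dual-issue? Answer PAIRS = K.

PAIRS = 3

  cy0 -> i0/i1 (bne.BR/st.MEM) dual
  cy1 -> i2 (add.ALU) WAW r4
  cy2 -> i3 (add.ALU) RAW r4
  cy3 -> i4/i5 (sll.ALU/beq.BR) dual
  cy4 -> i6/i7 (sll.ALU/xor.ALU) dual
  cy5 -> i8 (mulh.MUL) no-port MUL/MUL
  cy6 -> i9 (mulh.MUL) tail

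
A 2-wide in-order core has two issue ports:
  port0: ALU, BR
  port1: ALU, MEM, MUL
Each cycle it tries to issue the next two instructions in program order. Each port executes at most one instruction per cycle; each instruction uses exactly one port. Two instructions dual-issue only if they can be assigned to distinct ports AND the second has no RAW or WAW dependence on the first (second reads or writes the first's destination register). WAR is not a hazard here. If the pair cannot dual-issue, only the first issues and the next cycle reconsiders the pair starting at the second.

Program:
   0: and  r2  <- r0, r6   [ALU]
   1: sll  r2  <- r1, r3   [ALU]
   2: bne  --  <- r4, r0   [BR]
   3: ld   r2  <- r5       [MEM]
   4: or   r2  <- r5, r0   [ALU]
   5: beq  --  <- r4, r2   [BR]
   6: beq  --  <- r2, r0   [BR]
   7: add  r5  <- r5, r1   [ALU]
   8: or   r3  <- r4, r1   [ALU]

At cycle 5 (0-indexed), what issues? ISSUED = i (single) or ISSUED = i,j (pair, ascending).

ISSUED = 6,7

t=0 i0:and.ALU ; WAW r2
t=1 i1,i2:sll.ALU;bne.BR ; 2-wide
t=2 i3:ld.MEM ; WAW r2
t=3 i4:or.ALU ; RAW r2
t=4 i5:beq.BR ; no-port BR/BR
t=5 i6,i7:beq.BR;add.ALU ; 2-wide
t=6 i8:or.ALU ; tail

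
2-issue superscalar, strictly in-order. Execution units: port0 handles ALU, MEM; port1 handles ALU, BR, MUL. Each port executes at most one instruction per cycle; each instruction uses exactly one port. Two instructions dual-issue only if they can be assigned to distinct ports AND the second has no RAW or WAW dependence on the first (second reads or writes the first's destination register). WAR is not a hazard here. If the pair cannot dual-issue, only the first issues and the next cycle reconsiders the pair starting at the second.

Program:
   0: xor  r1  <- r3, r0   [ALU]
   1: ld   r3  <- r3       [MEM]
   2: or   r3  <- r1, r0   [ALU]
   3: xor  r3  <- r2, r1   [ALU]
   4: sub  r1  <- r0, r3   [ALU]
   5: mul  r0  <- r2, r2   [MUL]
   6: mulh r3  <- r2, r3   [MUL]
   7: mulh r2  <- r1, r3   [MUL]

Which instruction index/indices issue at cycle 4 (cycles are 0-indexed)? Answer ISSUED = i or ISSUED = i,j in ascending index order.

c0: i0&i1 xor;ld  pair
c1: i2 or  WAW r3
c2: i3 xor  RAW r3
c3: i4&i5 sub;mul  pair
c4: i6 mulh  no-port MUL/MUL
c5: i7 mulh  tail

ISSUED = 6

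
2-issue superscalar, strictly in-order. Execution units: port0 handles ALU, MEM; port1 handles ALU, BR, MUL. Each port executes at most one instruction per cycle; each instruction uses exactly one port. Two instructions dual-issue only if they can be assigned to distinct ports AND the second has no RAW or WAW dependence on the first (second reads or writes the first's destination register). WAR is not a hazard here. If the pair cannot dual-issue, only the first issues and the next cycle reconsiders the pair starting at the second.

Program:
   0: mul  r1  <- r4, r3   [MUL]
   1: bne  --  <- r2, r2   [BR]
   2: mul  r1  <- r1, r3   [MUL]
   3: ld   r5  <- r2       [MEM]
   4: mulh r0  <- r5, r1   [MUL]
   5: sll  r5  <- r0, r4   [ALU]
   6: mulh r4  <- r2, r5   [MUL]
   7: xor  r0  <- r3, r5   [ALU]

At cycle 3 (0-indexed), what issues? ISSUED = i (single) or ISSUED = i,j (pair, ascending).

0. mul.MUL @i0  | no-port MUL/BR
1. bne.BR @i1  | no-port BR/MUL
2. mul.MUL/ld.MEM @i2+i3  | pair
3. mulh.MUL @i4  | RAW r0
4. sll.ALU @i5  | RAW r5
5. mulh.MUL/xor.ALU @i6+i7  | pair

ISSUED = 4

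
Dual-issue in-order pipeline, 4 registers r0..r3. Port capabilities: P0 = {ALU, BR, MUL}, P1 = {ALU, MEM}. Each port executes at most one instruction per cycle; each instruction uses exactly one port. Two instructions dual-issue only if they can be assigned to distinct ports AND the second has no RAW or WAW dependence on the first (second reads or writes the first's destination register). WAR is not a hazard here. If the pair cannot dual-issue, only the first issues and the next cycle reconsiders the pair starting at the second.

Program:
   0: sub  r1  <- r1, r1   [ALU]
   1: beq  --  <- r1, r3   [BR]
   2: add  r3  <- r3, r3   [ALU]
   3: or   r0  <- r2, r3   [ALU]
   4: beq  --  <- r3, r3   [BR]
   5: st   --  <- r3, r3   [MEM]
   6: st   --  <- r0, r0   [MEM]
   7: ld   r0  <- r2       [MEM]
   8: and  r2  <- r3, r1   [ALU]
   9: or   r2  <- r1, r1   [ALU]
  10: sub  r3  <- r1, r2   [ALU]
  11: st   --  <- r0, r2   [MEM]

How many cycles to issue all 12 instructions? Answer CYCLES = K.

  cy0 -> i0 (sub.ALU) RAW r1
  cy1 -> i1+i2 (beq.BR+add.ALU) pair
  cy2 -> i3+i4 (or.ALU+beq.BR) pair
  cy3 -> i5 (st.MEM) no-port MEM/MEM
  cy4 -> i6 (st.MEM) no-port MEM/MEM
  cy5 -> i7+i8 (ld.MEM+and.ALU) pair
  cy6 -> i9 (or.ALU) RAW r2
  cy7 -> i10+i11 (sub.ALU+st.MEM) pair

CYCLES = 8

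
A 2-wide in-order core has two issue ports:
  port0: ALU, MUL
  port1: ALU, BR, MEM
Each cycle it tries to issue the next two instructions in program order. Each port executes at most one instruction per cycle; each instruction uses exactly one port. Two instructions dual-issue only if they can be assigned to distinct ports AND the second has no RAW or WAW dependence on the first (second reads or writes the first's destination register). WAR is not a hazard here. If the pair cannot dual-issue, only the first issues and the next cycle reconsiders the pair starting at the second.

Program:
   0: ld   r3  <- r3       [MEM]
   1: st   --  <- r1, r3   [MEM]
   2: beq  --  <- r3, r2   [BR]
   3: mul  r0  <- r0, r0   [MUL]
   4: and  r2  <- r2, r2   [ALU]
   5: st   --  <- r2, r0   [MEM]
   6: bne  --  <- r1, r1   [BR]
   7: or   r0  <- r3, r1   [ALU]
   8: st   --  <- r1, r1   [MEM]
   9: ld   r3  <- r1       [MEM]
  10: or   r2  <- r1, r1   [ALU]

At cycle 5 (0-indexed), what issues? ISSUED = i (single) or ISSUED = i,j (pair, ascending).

ISSUED = 6,7

#0 head=0: ld.MEM i0 no-port MEM/MEM
#1 head=1: st.MEM i1 no-port MEM/BR
#2 head=2: beq.BR;mul.MUL i2+i3 dual
#3 head=4: and.ALU i4 RAW r2
#4 head=5: st.MEM i5 no-port MEM/BR
#5 head=6: bne.BR;or.ALU i6+i7 dual
#6 head=8: st.MEM i8 no-port MEM/MEM
#7 head=9: ld.MEM;or.ALU i9+i10 dual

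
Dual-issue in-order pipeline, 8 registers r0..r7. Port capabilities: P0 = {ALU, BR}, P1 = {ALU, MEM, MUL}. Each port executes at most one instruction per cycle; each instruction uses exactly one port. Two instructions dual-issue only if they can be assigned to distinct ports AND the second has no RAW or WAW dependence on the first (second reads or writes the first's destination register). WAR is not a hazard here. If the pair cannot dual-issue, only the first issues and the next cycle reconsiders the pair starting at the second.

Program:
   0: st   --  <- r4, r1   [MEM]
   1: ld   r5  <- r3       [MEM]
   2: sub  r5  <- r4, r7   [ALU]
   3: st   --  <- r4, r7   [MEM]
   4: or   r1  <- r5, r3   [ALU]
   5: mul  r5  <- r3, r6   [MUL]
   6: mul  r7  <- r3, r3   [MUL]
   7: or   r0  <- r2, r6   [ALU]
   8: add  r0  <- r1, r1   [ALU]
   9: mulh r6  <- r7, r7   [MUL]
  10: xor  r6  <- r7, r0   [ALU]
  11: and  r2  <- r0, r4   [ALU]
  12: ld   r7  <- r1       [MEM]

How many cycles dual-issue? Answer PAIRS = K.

[0] i0  st.MEM  -- no-port MEM/MEM
[1] i1  ld.MEM  -- WAW r5
[2] i2+i3  sub.ALU/st.MEM  -- 2-wide
[3] i4+i5  or.ALU/mul.MUL  -- 2-wide
[4] i6+i7  mul.MUL/or.ALU  -- 2-wide
[5] i8+i9  add.ALU/mulh.MUL  -- 2-wide
[6] i10+i11  xor.ALU/and.ALU  -- 2-wide
[7] i12  ld.MEM  -- tail

PAIRS = 5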